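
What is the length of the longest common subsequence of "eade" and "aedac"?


LCS of "eade" and "aedac"
DP table:
           a    e    d    a    c
      0    0    0    0    0    0
  e   0    0    1    1    1    1
  a   0    1    1    1    2    2
  d   0    1    1    2    2    2
  e   0    1    2    2    2    2
LCS length = dp[4][5] = 2

2


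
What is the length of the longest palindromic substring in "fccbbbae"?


Input: "fccbbbae"
Checking substrings for palindromes:
  [3:6] "bbb" (len 3) => palindrome
  [1:3] "cc" (len 2) => palindrome
  [3:5] "bb" (len 2) => palindrome
  [4:6] "bb" (len 2) => palindrome
Longest palindromic substring: "bbb" with length 3

3


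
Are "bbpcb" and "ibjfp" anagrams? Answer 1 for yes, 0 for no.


Strings: "bbpcb", "ibjfp"
Sorted first:  bbbcp
Sorted second: bfijp
Differ at position 1: 'b' vs 'f' => not anagrams

0


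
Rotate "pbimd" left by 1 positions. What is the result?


Input: "pbimd", rotate left by 1
First 1 characters: "p"
Remaining characters: "bimd"
Concatenate remaining + first: "bimd" + "p" = "bimdp"

bimdp


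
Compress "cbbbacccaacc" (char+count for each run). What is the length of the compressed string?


Input: cbbbacccaacc
Runs:
  'c' x 1 => "c1"
  'b' x 3 => "b3"
  'a' x 1 => "a1"
  'c' x 3 => "c3"
  'a' x 2 => "a2"
  'c' x 2 => "c2"
Compressed: "c1b3a1c3a2c2"
Compressed length: 12

12


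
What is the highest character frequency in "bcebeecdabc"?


Input: bcebeecdabc
Character counts:
  'a': 1
  'b': 3
  'c': 3
  'd': 1
  'e': 3
Maximum frequency: 3

3


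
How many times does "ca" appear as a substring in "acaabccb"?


Searching for "ca" in "acaabccb"
Scanning each position:
  Position 0: "ac" => no
  Position 1: "ca" => MATCH
  Position 2: "aa" => no
  Position 3: "ab" => no
  Position 4: "bc" => no
  Position 5: "cc" => no
  Position 6: "cb" => no
Total occurrences: 1

1


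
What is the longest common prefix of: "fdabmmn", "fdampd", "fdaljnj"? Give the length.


Words: fdabmmn, fdampd, fdaljnj
  Position 0: all 'f' => match
  Position 1: all 'd' => match
  Position 2: all 'a' => match
  Position 3: ('b', 'm', 'l') => mismatch, stop
LCP = "fda" (length 3)

3


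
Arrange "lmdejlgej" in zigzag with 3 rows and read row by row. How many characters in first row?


Zigzag "lmdejlgej" into 3 rows:
Placing characters:
  'l' => row 0
  'm' => row 1
  'd' => row 2
  'e' => row 1
  'j' => row 0
  'l' => row 1
  'g' => row 2
  'e' => row 1
  'j' => row 0
Rows:
  Row 0: "ljj"
  Row 1: "mele"
  Row 2: "dg"
First row length: 3

3


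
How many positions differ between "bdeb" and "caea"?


Comparing "bdeb" and "caea" position by position:
  Position 0: 'b' vs 'c' => DIFFER
  Position 1: 'd' vs 'a' => DIFFER
  Position 2: 'e' vs 'e' => same
  Position 3: 'b' vs 'a' => DIFFER
Positions that differ: 3

3


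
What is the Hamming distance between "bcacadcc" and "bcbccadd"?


Comparing "bcacadcc" and "bcbccadd" position by position:
  Position 0: 'b' vs 'b' => same
  Position 1: 'c' vs 'c' => same
  Position 2: 'a' vs 'b' => differ
  Position 3: 'c' vs 'c' => same
  Position 4: 'a' vs 'c' => differ
  Position 5: 'd' vs 'a' => differ
  Position 6: 'c' vs 'd' => differ
  Position 7: 'c' vs 'd' => differ
Total differences (Hamming distance): 5

5


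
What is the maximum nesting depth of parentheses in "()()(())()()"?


Input: "()()(())()()"
Tracking depth:
  Position 0 '(': depth becomes 1
  Position 1 ')': depth becomes 0
  Position 2 '(': depth becomes 1
  Position 3 ')': depth becomes 0
  Position 4 '(': depth becomes 1
  Position 5 '(': depth becomes 2
  Position 6 ')': depth becomes 1
  Position 7 ')': depth becomes 0
  Position 8 '(': depth becomes 1
  Position 9 ')': depth becomes 0
  Position 10 '(': depth becomes 1
  Position 11 ')': depth becomes 0
Maximum depth reached: 2

2


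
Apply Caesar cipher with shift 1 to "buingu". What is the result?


Caesar cipher: shift "buingu" by 1
  'b' (pos 1) + 1 = pos 2 = 'c'
  'u' (pos 20) + 1 = pos 21 = 'v'
  'i' (pos 8) + 1 = pos 9 = 'j'
  'n' (pos 13) + 1 = pos 14 = 'o'
  'g' (pos 6) + 1 = pos 7 = 'h'
  'u' (pos 20) + 1 = pos 21 = 'v'
Result: cvjohv

cvjohv


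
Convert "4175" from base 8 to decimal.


Input: "4175" in base 8
Positional expansion:
  Digit '4' (value 4) x 8^3 = 2048
  Digit '1' (value 1) x 8^2 = 64
  Digit '7' (value 7) x 8^1 = 56
  Digit '5' (value 5) x 8^0 = 5
Sum = 2173

2173


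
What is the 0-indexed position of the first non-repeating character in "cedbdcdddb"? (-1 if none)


Input: cedbdcdddb
Character frequencies:
  'b': 2
  'c': 2
  'd': 5
  'e': 1
Scanning left to right for freq == 1:
  Position 0 ('c'): freq=2, skip
  Position 1 ('e'): unique! => answer = 1

1


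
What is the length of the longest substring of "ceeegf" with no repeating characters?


Input: "ceeegf"
Sliding window (track last position of each char):
  Position 0 ('c'): window [0,0] length 1 -- new best
  Position 1 ('e'): window [0,1] length 2 -- new best
  Position 2 ('e'): repeat (last at 1), move window start to 2
  Position 2 ('e'): window [2,2] length 1
  Position 3 ('e'): repeat (last at 2), move window start to 3
  Position 3 ('e'): window [3,3] length 1
  Position 4 ('g'): window [3,4] length 2
  Position 5 ('f'): window [3,5] length 3 -- new best
Longest substring with no repeats: "egf" with length 3

3


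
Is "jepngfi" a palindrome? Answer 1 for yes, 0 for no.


Input: jepngfi
Reversed: ifgnpej
  Compare pos 0 ('j') with pos 6 ('i'): MISMATCH
  Compare pos 1 ('e') with pos 5 ('f'): MISMATCH
  Compare pos 2 ('p') with pos 4 ('g'): MISMATCH
Result: not a palindrome

0


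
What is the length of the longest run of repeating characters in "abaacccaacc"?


Input: "abaacccaacc"
Scanning for longest run:
  Position 1 ('b'): new char, reset run to 1
  Position 2 ('a'): new char, reset run to 1
  Position 3 ('a'): continues run of 'a', length=2
  Position 4 ('c'): new char, reset run to 1
  Position 5 ('c'): continues run of 'c', length=2
  Position 6 ('c'): continues run of 'c', length=3
  Position 7 ('a'): new char, reset run to 1
  Position 8 ('a'): continues run of 'a', length=2
  Position 9 ('c'): new char, reset run to 1
  Position 10 ('c'): continues run of 'c', length=2
Longest run: 'c' with length 3

3


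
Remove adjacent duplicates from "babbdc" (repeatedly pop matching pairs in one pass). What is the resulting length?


Input: babbdc
Stack-based adjacent duplicate removal:
  Read 'b': push. Stack: b
  Read 'a': push. Stack: ba
  Read 'b': push. Stack: bab
  Read 'b': matches stack top 'b' => pop. Stack: ba
  Read 'd': push. Stack: bad
  Read 'c': push. Stack: badc
Final stack: "badc" (length 4)

4


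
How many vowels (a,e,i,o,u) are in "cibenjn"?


Input: cibenjn
Checking each character:
  'c' at position 0: consonant
  'i' at position 1: vowel (running total: 1)
  'b' at position 2: consonant
  'e' at position 3: vowel (running total: 2)
  'n' at position 4: consonant
  'j' at position 5: consonant
  'n' at position 6: consonant
Total vowels: 2

2


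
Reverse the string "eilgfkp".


Input: eilgfkp
Reading characters right to left:
  Position 6: 'p'
  Position 5: 'k'
  Position 4: 'f'
  Position 3: 'g'
  Position 2: 'l'
  Position 1: 'i'
  Position 0: 'e'
Reversed: pkfglie

pkfglie


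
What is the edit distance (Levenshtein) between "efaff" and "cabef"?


Computing edit distance: "efaff" -> "cabef"
DP table:
           c    a    b    e    f
      0    1    2    3    4    5
  e   1    1    2    3    3    4
  f   2    2    2    3    4    3
  a   3    3    2    3    4    4
  f   4    4    3    3    4    4
  f   5    5    4    4    4    4
Edit distance = dp[5][5] = 4

4


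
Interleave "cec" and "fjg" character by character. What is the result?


Interleaving "cec" and "fjg":
  Position 0: 'c' from first, 'f' from second => "cf"
  Position 1: 'e' from first, 'j' from second => "ej"
  Position 2: 'c' from first, 'g' from second => "cg"
Result: cfejcg

cfejcg


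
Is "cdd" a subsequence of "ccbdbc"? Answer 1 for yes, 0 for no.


Check if "cdd" is a subsequence of "ccbdbc"
Greedy scan:
  Position 0 ('c'): matches sub[0] = 'c'
  Position 1 ('c'): no match needed
  Position 2 ('b'): no match needed
  Position 3 ('d'): matches sub[1] = 'd'
  Position 4 ('b'): no match needed
  Position 5 ('c'): no match needed
Only matched 2/3 characters => not a subsequence

0


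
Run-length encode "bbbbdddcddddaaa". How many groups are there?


Input: bbbbdddcddddaaa
Scanning for consecutive runs:
  Group 1: 'b' x 4 (positions 0-3)
  Group 2: 'd' x 3 (positions 4-6)
  Group 3: 'c' x 1 (positions 7-7)
  Group 4: 'd' x 4 (positions 8-11)
  Group 5: 'a' x 3 (positions 12-14)
Total groups: 5

5


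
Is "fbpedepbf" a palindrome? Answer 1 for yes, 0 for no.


Input: fbpedepbf
Reversed: fbpedepbf
  Compare pos 0 ('f') with pos 8 ('f'): match
  Compare pos 1 ('b') with pos 7 ('b'): match
  Compare pos 2 ('p') with pos 6 ('p'): match
  Compare pos 3 ('e') with pos 5 ('e'): match
Result: palindrome

1


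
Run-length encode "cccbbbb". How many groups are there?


Input: cccbbbb
Scanning for consecutive runs:
  Group 1: 'c' x 3 (positions 0-2)
  Group 2: 'b' x 4 (positions 3-6)
Total groups: 2

2


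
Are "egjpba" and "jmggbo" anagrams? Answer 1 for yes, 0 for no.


Strings: "egjpba", "jmggbo"
Sorted first:  abegjp
Sorted second: bggjmo
Differ at position 0: 'a' vs 'b' => not anagrams

0


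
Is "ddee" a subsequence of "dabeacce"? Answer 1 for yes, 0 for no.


Check if "ddee" is a subsequence of "dabeacce"
Greedy scan:
  Position 0 ('d'): matches sub[0] = 'd'
  Position 1 ('a'): no match needed
  Position 2 ('b'): no match needed
  Position 3 ('e'): no match needed
  Position 4 ('a'): no match needed
  Position 5 ('c'): no match needed
  Position 6 ('c'): no match needed
  Position 7 ('e'): no match needed
Only matched 1/4 characters => not a subsequence

0


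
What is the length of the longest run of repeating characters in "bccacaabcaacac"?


Input: "bccacaabcaacac"
Scanning for longest run:
  Position 1 ('c'): new char, reset run to 1
  Position 2 ('c'): continues run of 'c', length=2
  Position 3 ('a'): new char, reset run to 1
  Position 4 ('c'): new char, reset run to 1
  Position 5 ('a'): new char, reset run to 1
  Position 6 ('a'): continues run of 'a', length=2
  Position 7 ('b'): new char, reset run to 1
  Position 8 ('c'): new char, reset run to 1
  Position 9 ('a'): new char, reset run to 1
  Position 10 ('a'): continues run of 'a', length=2
  Position 11 ('c'): new char, reset run to 1
  Position 12 ('a'): new char, reset run to 1
  Position 13 ('c'): new char, reset run to 1
Longest run: 'c' with length 2

2


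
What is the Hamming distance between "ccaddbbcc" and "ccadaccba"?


Comparing "ccaddbbcc" and "ccadaccba" position by position:
  Position 0: 'c' vs 'c' => same
  Position 1: 'c' vs 'c' => same
  Position 2: 'a' vs 'a' => same
  Position 3: 'd' vs 'd' => same
  Position 4: 'd' vs 'a' => differ
  Position 5: 'b' vs 'c' => differ
  Position 6: 'b' vs 'c' => differ
  Position 7: 'c' vs 'b' => differ
  Position 8: 'c' vs 'a' => differ
Total differences (Hamming distance): 5

5


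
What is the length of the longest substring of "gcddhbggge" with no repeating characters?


Input: "gcddhbggge"
Sliding window (track last position of each char):
  Position 0 ('g'): window [0,0] length 1 -- new best
  Position 1 ('c'): window [0,1] length 2 -- new best
  Position 2 ('d'): window [0,2] length 3 -- new best
  Position 3 ('d'): repeat (last at 2), move window start to 3
  Position 3 ('d'): window [3,3] length 1
  Position 4 ('h'): window [3,4] length 2
  Position 5 ('b'): window [3,5] length 3
  Position 6 ('g'): window [3,6] length 4 -- new best
  Position 7 ('g'): repeat (last at 6), move window start to 7
  Position 7 ('g'): window [7,7] length 1
  Position 8 ('g'): repeat (last at 7), move window start to 8
  Position 8 ('g'): window [8,8] length 1
  Position 9 ('e'): window [8,9] length 2
Longest substring with no repeats: "dhbg" with length 4

4


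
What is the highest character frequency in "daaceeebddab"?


Input: daaceeebddab
Character counts:
  'a': 3
  'b': 2
  'c': 1
  'd': 3
  'e': 3
Maximum frequency: 3

3


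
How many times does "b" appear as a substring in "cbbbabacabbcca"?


Searching for "b" in "cbbbabacabbcca"
Scanning each position:
  Position 0: "c" => no
  Position 1: "b" => MATCH
  Position 2: "b" => MATCH
  Position 3: "b" => MATCH
  Position 4: "a" => no
  Position 5: "b" => MATCH
  Position 6: "a" => no
  Position 7: "c" => no
  Position 8: "a" => no
  Position 9: "b" => MATCH
  Position 10: "b" => MATCH
  Position 11: "c" => no
  Position 12: "c" => no
  Position 13: "a" => no
Total occurrences: 6

6


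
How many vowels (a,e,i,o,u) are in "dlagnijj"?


Input: dlagnijj
Checking each character:
  'd' at position 0: consonant
  'l' at position 1: consonant
  'a' at position 2: vowel (running total: 1)
  'g' at position 3: consonant
  'n' at position 4: consonant
  'i' at position 5: vowel (running total: 2)
  'j' at position 6: consonant
  'j' at position 7: consonant
Total vowels: 2

2


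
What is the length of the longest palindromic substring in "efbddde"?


Input: "efbddde"
Checking substrings for palindromes:
  [3:6] "ddd" (len 3) => palindrome
  [3:5] "dd" (len 2) => palindrome
  [4:6] "dd" (len 2) => palindrome
Longest palindromic substring: "ddd" with length 3

3


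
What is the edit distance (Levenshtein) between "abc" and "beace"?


Computing edit distance: "abc" -> "beace"
DP table:
           b    e    a    c    e
      0    1    2    3    4    5
  a   1    1    2    2    3    4
  b   2    1    2    3    3    4
  c   3    2    2    3    3    4
Edit distance = dp[3][5] = 4

4


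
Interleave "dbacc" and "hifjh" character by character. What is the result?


Interleaving "dbacc" and "hifjh":
  Position 0: 'd' from first, 'h' from second => "dh"
  Position 1: 'b' from first, 'i' from second => "bi"
  Position 2: 'a' from first, 'f' from second => "af"
  Position 3: 'c' from first, 'j' from second => "cj"
  Position 4: 'c' from first, 'h' from second => "ch"
Result: dhbiafcjch

dhbiafcjch


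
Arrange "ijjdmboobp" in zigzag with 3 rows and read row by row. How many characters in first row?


Zigzag "ijjdmboobp" into 3 rows:
Placing characters:
  'i' => row 0
  'j' => row 1
  'j' => row 2
  'd' => row 1
  'm' => row 0
  'b' => row 1
  'o' => row 2
  'o' => row 1
  'b' => row 0
  'p' => row 1
Rows:
  Row 0: "imb"
  Row 1: "jdbop"
  Row 2: "jo"
First row length: 3

3


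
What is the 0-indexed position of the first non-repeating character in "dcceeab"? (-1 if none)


Input: dcceeab
Character frequencies:
  'a': 1
  'b': 1
  'c': 2
  'd': 1
  'e': 2
Scanning left to right for freq == 1:
  Position 0 ('d'): unique! => answer = 0

0


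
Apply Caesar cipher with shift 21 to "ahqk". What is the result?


Caesar cipher: shift "ahqk" by 21
  'a' (pos 0) + 21 = pos 21 = 'v'
  'h' (pos 7) + 21 = pos 2 = 'c'
  'q' (pos 16) + 21 = pos 11 = 'l'
  'k' (pos 10) + 21 = pos 5 = 'f'
Result: vclf

vclf


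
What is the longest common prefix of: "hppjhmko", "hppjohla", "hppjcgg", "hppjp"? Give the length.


Words: hppjhmko, hppjohla, hppjcgg, hppjp
  Position 0: all 'h' => match
  Position 1: all 'p' => match
  Position 2: all 'p' => match
  Position 3: all 'j' => match
  Position 4: ('h', 'o', 'c', 'p') => mismatch, stop
LCP = "hppj" (length 4)

4


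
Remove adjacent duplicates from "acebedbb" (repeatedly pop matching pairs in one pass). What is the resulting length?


Input: acebedbb
Stack-based adjacent duplicate removal:
  Read 'a': push. Stack: a
  Read 'c': push. Stack: ac
  Read 'e': push. Stack: ace
  Read 'b': push. Stack: aceb
  Read 'e': push. Stack: acebe
  Read 'd': push. Stack: acebed
  Read 'b': push. Stack: acebedb
  Read 'b': matches stack top 'b' => pop. Stack: acebed
Final stack: "acebed" (length 6)

6


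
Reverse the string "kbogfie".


Input: kbogfie
Reading characters right to left:
  Position 6: 'e'
  Position 5: 'i'
  Position 4: 'f'
  Position 3: 'g'
  Position 2: 'o'
  Position 1: 'b'
  Position 0: 'k'
Reversed: eifgobk

eifgobk


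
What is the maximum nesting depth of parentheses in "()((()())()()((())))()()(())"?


Input: "()((()())()()((())))()()(())"
Tracking depth:
  Position 0 '(': depth becomes 1
  Position 1 ')': depth becomes 0
  Position 2 '(': depth becomes 1
  Position 3 '(': depth becomes 2
  Position 4 '(': depth becomes 3
  Position 5 ')': depth becomes 2
  Position 6 '(': depth becomes 3
  Position 7 ')': depth becomes 2
  Position 8 ')': depth becomes 1
  Position 9 '(': depth becomes 2
  Position 10 ')': depth becomes 1
  Position 11 '(': depth becomes 2
  Position 12 ')': depth becomes 1
  Position 13 '(': depth becomes 2
  Position 14 '(': depth becomes 3
  Position 15 '(': depth becomes 4
  Position 16 ')': depth becomes 3
  Position 17 ')': depth becomes 2
  Position 18 ')': depth becomes 1
  Position 19 ')': depth becomes 0
  Position 20 '(': depth becomes 1
  Position 21 ')': depth becomes 0
  Position 22 '(': depth becomes 1
  Position 23 ')': depth becomes 0
  Position 24 '(': depth becomes 1
  Position 25 '(': depth becomes 2
  Position 26 ')': depth becomes 1
  Position 27 ')': depth becomes 0
Maximum depth reached: 4

4


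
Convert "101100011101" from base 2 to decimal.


Input: "101100011101" in base 2
Positional expansion:
  Digit '1' (value 1) x 2^11 = 2048
  Digit '0' (value 0) x 2^10 = 0
  Digit '1' (value 1) x 2^9 = 512
  Digit '1' (value 1) x 2^8 = 256
  Digit '0' (value 0) x 2^7 = 0
  Digit '0' (value 0) x 2^6 = 0
  Digit '0' (value 0) x 2^5 = 0
  Digit '1' (value 1) x 2^4 = 16
  Digit '1' (value 1) x 2^3 = 8
  Digit '1' (value 1) x 2^2 = 4
  Digit '0' (value 0) x 2^1 = 0
  Digit '1' (value 1) x 2^0 = 1
Sum = 2845

2845


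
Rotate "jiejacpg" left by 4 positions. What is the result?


Input: "jiejacpg", rotate left by 4
First 4 characters: "jiej"
Remaining characters: "acpg"
Concatenate remaining + first: "acpg" + "jiej" = "acpgjiej"

acpgjiej


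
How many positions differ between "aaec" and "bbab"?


Comparing "aaec" and "bbab" position by position:
  Position 0: 'a' vs 'b' => DIFFER
  Position 1: 'a' vs 'b' => DIFFER
  Position 2: 'e' vs 'a' => DIFFER
  Position 3: 'c' vs 'b' => DIFFER
Positions that differ: 4

4


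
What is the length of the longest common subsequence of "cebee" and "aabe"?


LCS of "cebee" and "aabe"
DP table:
           a    a    b    e
      0    0    0    0    0
  c   0    0    0    0    0
  e   0    0    0    0    1
  b   0    0    0    1    1
  e   0    0    0    1    2
  e   0    0    0    1    2
LCS length = dp[5][4] = 2

2


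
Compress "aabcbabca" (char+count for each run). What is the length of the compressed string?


Input: aabcbabca
Runs:
  'a' x 2 => "a2"
  'b' x 1 => "b1"
  'c' x 1 => "c1"
  'b' x 1 => "b1"
  'a' x 1 => "a1"
  'b' x 1 => "b1"
  'c' x 1 => "c1"
  'a' x 1 => "a1"
Compressed: "a2b1c1b1a1b1c1a1"
Compressed length: 16

16


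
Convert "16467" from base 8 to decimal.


Input: "16467" in base 8
Positional expansion:
  Digit '1' (value 1) x 8^4 = 4096
  Digit '6' (value 6) x 8^3 = 3072
  Digit '4' (value 4) x 8^2 = 256
  Digit '6' (value 6) x 8^1 = 48
  Digit '7' (value 7) x 8^0 = 7
Sum = 7479

7479


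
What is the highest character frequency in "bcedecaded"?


Input: bcedecaded
Character counts:
  'a': 1
  'b': 1
  'c': 2
  'd': 3
  'e': 3
Maximum frequency: 3

3


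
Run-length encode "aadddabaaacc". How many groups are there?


Input: aadddabaaacc
Scanning for consecutive runs:
  Group 1: 'a' x 2 (positions 0-1)
  Group 2: 'd' x 3 (positions 2-4)
  Group 3: 'a' x 1 (positions 5-5)
  Group 4: 'b' x 1 (positions 6-6)
  Group 5: 'a' x 3 (positions 7-9)
  Group 6: 'c' x 2 (positions 10-11)
Total groups: 6

6


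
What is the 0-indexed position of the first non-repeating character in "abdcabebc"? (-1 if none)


Input: abdcabebc
Character frequencies:
  'a': 2
  'b': 3
  'c': 2
  'd': 1
  'e': 1
Scanning left to right for freq == 1:
  Position 0 ('a'): freq=2, skip
  Position 1 ('b'): freq=3, skip
  Position 2 ('d'): unique! => answer = 2

2


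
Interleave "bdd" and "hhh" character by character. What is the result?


Interleaving "bdd" and "hhh":
  Position 0: 'b' from first, 'h' from second => "bh"
  Position 1: 'd' from first, 'h' from second => "dh"
  Position 2: 'd' from first, 'h' from second => "dh"
Result: bhdhdh

bhdhdh


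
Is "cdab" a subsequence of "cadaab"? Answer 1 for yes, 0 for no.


Check if "cdab" is a subsequence of "cadaab"
Greedy scan:
  Position 0 ('c'): matches sub[0] = 'c'
  Position 1 ('a'): no match needed
  Position 2 ('d'): matches sub[1] = 'd'
  Position 3 ('a'): matches sub[2] = 'a'
  Position 4 ('a'): no match needed
  Position 5 ('b'): matches sub[3] = 'b'
All 4 characters matched => is a subsequence

1


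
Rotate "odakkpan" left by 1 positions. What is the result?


Input: "odakkpan", rotate left by 1
First 1 characters: "o"
Remaining characters: "dakkpan"
Concatenate remaining + first: "dakkpan" + "o" = "dakkpano"

dakkpano


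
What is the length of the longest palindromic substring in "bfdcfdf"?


Input: "bfdcfdf"
Checking substrings for palindromes:
  [4:7] "fdf" (len 3) => palindrome
Longest palindromic substring: "fdf" with length 3

3


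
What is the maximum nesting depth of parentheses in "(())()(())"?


Input: "(())()(())"
Tracking depth:
  Position 0 '(': depth becomes 1
  Position 1 '(': depth becomes 2
  Position 2 ')': depth becomes 1
  Position 3 ')': depth becomes 0
  Position 4 '(': depth becomes 1
  Position 5 ')': depth becomes 0
  Position 6 '(': depth becomes 1
  Position 7 '(': depth becomes 2
  Position 8 ')': depth becomes 1
  Position 9 ')': depth becomes 0
Maximum depth reached: 2

2


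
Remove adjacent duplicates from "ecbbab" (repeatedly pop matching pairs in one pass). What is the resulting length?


Input: ecbbab
Stack-based adjacent duplicate removal:
  Read 'e': push. Stack: e
  Read 'c': push. Stack: ec
  Read 'b': push. Stack: ecb
  Read 'b': matches stack top 'b' => pop. Stack: ec
  Read 'a': push. Stack: eca
  Read 'b': push. Stack: ecab
Final stack: "ecab" (length 4)

4


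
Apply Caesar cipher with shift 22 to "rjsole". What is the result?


Caesar cipher: shift "rjsole" by 22
  'r' (pos 17) + 22 = pos 13 = 'n'
  'j' (pos 9) + 22 = pos 5 = 'f'
  's' (pos 18) + 22 = pos 14 = 'o'
  'o' (pos 14) + 22 = pos 10 = 'k'
  'l' (pos 11) + 22 = pos 7 = 'h'
  'e' (pos 4) + 22 = pos 0 = 'a'
Result: nfokha

nfokha


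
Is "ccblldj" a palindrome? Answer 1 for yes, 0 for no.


Input: ccblldj
Reversed: jdllbcc
  Compare pos 0 ('c') with pos 6 ('j'): MISMATCH
  Compare pos 1 ('c') with pos 5 ('d'): MISMATCH
  Compare pos 2 ('b') with pos 4 ('l'): MISMATCH
Result: not a palindrome

0


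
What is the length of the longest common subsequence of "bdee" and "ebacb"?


LCS of "bdee" and "ebacb"
DP table:
           e    b    a    c    b
      0    0    0    0    0    0
  b   0    0    1    1    1    1
  d   0    0    1    1    1    1
  e   0    1    1    1    1    1
  e   0    1    1    1    1    1
LCS length = dp[4][5] = 1

1


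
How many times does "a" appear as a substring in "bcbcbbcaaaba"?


Searching for "a" in "bcbcbbcaaaba"
Scanning each position:
  Position 0: "b" => no
  Position 1: "c" => no
  Position 2: "b" => no
  Position 3: "c" => no
  Position 4: "b" => no
  Position 5: "b" => no
  Position 6: "c" => no
  Position 7: "a" => MATCH
  Position 8: "a" => MATCH
  Position 9: "a" => MATCH
  Position 10: "b" => no
  Position 11: "a" => MATCH
Total occurrences: 4

4


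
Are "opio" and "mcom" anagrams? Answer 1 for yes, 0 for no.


Strings: "opio", "mcom"
Sorted first:  ioop
Sorted second: cmmo
Differ at position 0: 'i' vs 'c' => not anagrams

0


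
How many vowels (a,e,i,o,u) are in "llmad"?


Input: llmad
Checking each character:
  'l' at position 0: consonant
  'l' at position 1: consonant
  'm' at position 2: consonant
  'a' at position 3: vowel (running total: 1)
  'd' at position 4: consonant
Total vowels: 1

1


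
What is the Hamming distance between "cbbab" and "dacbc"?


Comparing "cbbab" and "dacbc" position by position:
  Position 0: 'c' vs 'd' => differ
  Position 1: 'b' vs 'a' => differ
  Position 2: 'b' vs 'c' => differ
  Position 3: 'a' vs 'b' => differ
  Position 4: 'b' vs 'c' => differ
Total differences (Hamming distance): 5

5


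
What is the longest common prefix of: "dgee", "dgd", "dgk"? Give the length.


Words: dgee, dgd, dgk
  Position 0: all 'd' => match
  Position 1: all 'g' => match
  Position 2: ('e', 'd', 'k') => mismatch, stop
LCP = "dg" (length 2)

2


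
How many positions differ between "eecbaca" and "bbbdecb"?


Comparing "eecbaca" and "bbbdecb" position by position:
  Position 0: 'e' vs 'b' => DIFFER
  Position 1: 'e' vs 'b' => DIFFER
  Position 2: 'c' vs 'b' => DIFFER
  Position 3: 'b' vs 'd' => DIFFER
  Position 4: 'a' vs 'e' => DIFFER
  Position 5: 'c' vs 'c' => same
  Position 6: 'a' vs 'b' => DIFFER
Positions that differ: 6

6


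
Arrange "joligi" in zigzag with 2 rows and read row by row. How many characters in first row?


Zigzag "joligi" into 2 rows:
Placing characters:
  'j' => row 0
  'o' => row 1
  'l' => row 0
  'i' => row 1
  'g' => row 0
  'i' => row 1
Rows:
  Row 0: "jlg"
  Row 1: "oii"
First row length: 3

3


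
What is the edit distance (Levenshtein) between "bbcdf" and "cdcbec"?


Computing edit distance: "bbcdf" -> "cdcbec"
DP table:
           c    d    c    b    e    c
      0    1    2    3    4    5    6
  b   1    1    2    3    3    4    5
  b   2    2    2    3    3    4    5
  c   3    2    3    2    3    4    4
  d   4    3    2    3    3    4    5
  f   5    4    3    3    4    4    5
Edit distance = dp[5][6] = 5

5


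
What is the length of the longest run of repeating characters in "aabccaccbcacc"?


Input: "aabccaccbcacc"
Scanning for longest run:
  Position 1 ('a'): continues run of 'a', length=2
  Position 2 ('b'): new char, reset run to 1
  Position 3 ('c'): new char, reset run to 1
  Position 4 ('c'): continues run of 'c', length=2
  Position 5 ('a'): new char, reset run to 1
  Position 6 ('c'): new char, reset run to 1
  Position 7 ('c'): continues run of 'c', length=2
  Position 8 ('b'): new char, reset run to 1
  Position 9 ('c'): new char, reset run to 1
  Position 10 ('a'): new char, reset run to 1
  Position 11 ('c'): new char, reset run to 1
  Position 12 ('c'): continues run of 'c', length=2
Longest run: 'a' with length 2

2


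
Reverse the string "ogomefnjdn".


Input: ogomefnjdn
Reading characters right to left:
  Position 9: 'n'
  Position 8: 'd'
  Position 7: 'j'
  Position 6: 'n'
  Position 5: 'f'
  Position 4: 'e'
  Position 3: 'm'
  Position 2: 'o'
  Position 1: 'g'
  Position 0: 'o'
Reversed: ndjnfemogo

ndjnfemogo


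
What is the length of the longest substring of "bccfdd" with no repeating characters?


Input: "bccfdd"
Sliding window (track last position of each char):
  Position 0 ('b'): window [0,0] length 1 -- new best
  Position 1 ('c'): window [0,1] length 2 -- new best
  Position 2 ('c'): repeat (last at 1), move window start to 2
  Position 2 ('c'): window [2,2] length 1
  Position 3 ('f'): window [2,3] length 2
  Position 4 ('d'): window [2,4] length 3 -- new best
  Position 5 ('d'): repeat (last at 4), move window start to 5
  Position 5 ('d'): window [5,5] length 1
Longest substring with no repeats: "cfd" with length 3

3


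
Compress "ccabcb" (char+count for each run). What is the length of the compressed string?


Input: ccabcb
Runs:
  'c' x 2 => "c2"
  'a' x 1 => "a1"
  'b' x 1 => "b1"
  'c' x 1 => "c1"
  'b' x 1 => "b1"
Compressed: "c2a1b1c1b1"
Compressed length: 10

10


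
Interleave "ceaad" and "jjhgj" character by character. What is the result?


Interleaving "ceaad" and "jjhgj":
  Position 0: 'c' from first, 'j' from second => "cj"
  Position 1: 'e' from first, 'j' from second => "ej"
  Position 2: 'a' from first, 'h' from second => "ah"
  Position 3: 'a' from first, 'g' from second => "ag"
  Position 4: 'd' from first, 'j' from second => "dj"
Result: cjejahagdj

cjejahagdj


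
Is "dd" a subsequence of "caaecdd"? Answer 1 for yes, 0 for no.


Check if "dd" is a subsequence of "caaecdd"
Greedy scan:
  Position 0 ('c'): no match needed
  Position 1 ('a'): no match needed
  Position 2 ('a'): no match needed
  Position 3 ('e'): no match needed
  Position 4 ('c'): no match needed
  Position 5 ('d'): matches sub[0] = 'd'
  Position 6 ('d'): matches sub[1] = 'd'
All 2 characters matched => is a subsequence

1


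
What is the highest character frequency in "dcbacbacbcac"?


Input: dcbacbacbcac
Character counts:
  'a': 3
  'b': 3
  'c': 5
  'd': 1
Maximum frequency: 5

5


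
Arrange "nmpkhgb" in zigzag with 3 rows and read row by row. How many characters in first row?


Zigzag "nmpkhgb" into 3 rows:
Placing characters:
  'n' => row 0
  'm' => row 1
  'p' => row 2
  'k' => row 1
  'h' => row 0
  'g' => row 1
  'b' => row 2
Rows:
  Row 0: "nh"
  Row 1: "mkg"
  Row 2: "pb"
First row length: 2

2


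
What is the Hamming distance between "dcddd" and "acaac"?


Comparing "dcddd" and "acaac" position by position:
  Position 0: 'd' vs 'a' => differ
  Position 1: 'c' vs 'c' => same
  Position 2: 'd' vs 'a' => differ
  Position 3: 'd' vs 'a' => differ
  Position 4: 'd' vs 'c' => differ
Total differences (Hamming distance): 4

4


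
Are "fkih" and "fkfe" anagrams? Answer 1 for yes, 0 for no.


Strings: "fkih", "fkfe"
Sorted first:  fhik
Sorted second: effk
Differ at position 0: 'f' vs 'e' => not anagrams

0


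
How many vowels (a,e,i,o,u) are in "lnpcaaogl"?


Input: lnpcaaogl
Checking each character:
  'l' at position 0: consonant
  'n' at position 1: consonant
  'p' at position 2: consonant
  'c' at position 3: consonant
  'a' at position 4: vowel (running total: 1)
  'a' at position 5: vowel (running total: 2)
  'o' at position 6: vowel (running total: 3)
  'g' at position 7: consonant
  'l' at position 8: consonant
Total vowels: 3

3


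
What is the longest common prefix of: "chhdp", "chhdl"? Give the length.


Words: chhdp, chhdl
  Position 0: all 'c' => match
  Position 1: all 'h' => match
  Position 2: all 'h' => match
  Position 3: all 'd' => match
  Position 4: ('p', 'l') => mismatch, stop
LCP = "chhd" (length 4)

4


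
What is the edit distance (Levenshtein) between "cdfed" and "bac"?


Computing edit distance: "cdfed" -> "bac"
DP table:
           b    a    c
      0    1    2    3
  c   1    1    2    2
  d   2    2    2    3
  f   3    3    3    3
  e   4    4    4    4
  d   5    5    5    5
Edit distance = dp[5][3] = 5

5


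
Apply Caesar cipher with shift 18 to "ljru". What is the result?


Caesar cipher: shift "ljru" by 18
  'l' (pos 11) + 18 = pos 3 = 'd'
  'j' (pos 9) + 18 = pos 1 = 'b'
  'r' (pos 17) + 18 = pos 9 = 'j'
  'u' (pos 20) + 18 = pos 12 = 'm'
Result: dbjm

dbjm


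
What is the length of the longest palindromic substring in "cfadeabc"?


Input: "cfadeabc"
Checking substrings for palindromes:
  No multi-char palindromic substrings found
Longest palindromic substring: "c" with length 1

1


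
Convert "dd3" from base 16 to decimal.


Input: "dd3" in base 16
Positional expansion:
  Digit 'd' (value 13) x 16^2 = 3328
  Digit 'd' (value 13) x 16^1 = 208
  Digit '3' (value 3) x 16^0 = 3
Sum = 3539

3539


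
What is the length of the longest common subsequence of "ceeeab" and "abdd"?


LCS of "ceeeab" and "abdd"
DP table:
           a    b    d    d
      0    0    0    0    0
  c   0    0    0    0    0
  e   0    0    0    0    0
  e   0    0    0    0    0
  e   0    0    0    0    0
  a   0    1    1    1    1
  b   0    1    2    2    2
LCS length = dp[6][4] = 2

2


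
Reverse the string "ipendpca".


Input: ipendpca
Reading characters right to left:
  Position 7: 'a'
  Position 6: 'c'
  Position 5: 'p'
  Position 4: 'd'
  Position 3: 'n'
  Position 2: 'e'
  Position 1: 'p'
  Position 0: 'i'
Reversed: acpdnepi

acpdnepi


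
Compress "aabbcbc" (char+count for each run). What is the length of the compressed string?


Input: aabbcbc
Runs:
  'a' x 2 => "a2"
  'b' x 2 => "b2"
  'c' x 1 => "c1"
  'b' x 1 => "b1"
  'c' x 1 => "c1"
Compressed: "a2b2c1b1c1"
Compressed length: 10

10


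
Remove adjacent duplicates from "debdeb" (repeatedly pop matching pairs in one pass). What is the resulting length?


Input: debdeb
Stack-based adjacent duplicate removal:
  Read 'd': push. Stack: d
  Read 'e': push. Stack: de
  Read 'b': push. Stack: deb
  Read 'd': push. Stack: debd
  Read 'e': push. Stack: debde
  Read 'b': push. Stack: debdeb
Final stack: "debdeb" (length 6)

6


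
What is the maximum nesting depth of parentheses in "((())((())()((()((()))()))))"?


Input: "((())((())()((()((()))()))))"
Tracking depth:
  Position 0 '(': depth becomes 1
  Position 1 '(': depth becomes 2
  Position 2 '(': depth becomes 3
  Position 3 ')': depth becomes 2
  Position 4 ')': depth becomes 1
  Position 5 '(': depth becomes 2
  Position 6 '(': depth becomes 3
  Position 7 '(': depth becomes 4
  Position 8 ')': depth becomes 3
  Position 9 ')': depth becomes 2
  Position 10 '(': depth becomes 3
  Position 11 ')': depth becomes 2
  Position 12 '(': depth becomes 3
  Position 13 '(': depth becomes 4
  Position 14 '(': depth becomes 5
  Position 15 ')': depth becomes 4
  Position 16 '(': depth becomes 5
  Position 17 '(': depth becomes 6
  Position 18 '(': depth becomes 7
  Position 19 ')': depth becomes 6
  Position 20 ')': depth becomes 5
  Position 21 ')': depth becomes 4
  Position 22 '(': depth becomes 5
  Position 23 ')': depth becomes 4
  Position 24 ')': depth becomes 3
  Position 25 ')': depth becomes 2
  Position 26 ')': depth becomes 1
  Position 27 ')': depth becomes 0
Maximum depth reached: 7

7


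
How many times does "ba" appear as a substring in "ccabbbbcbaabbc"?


Searching for "ba" in "ccabbbbcbaabbc"
Scanning each position:
  Position 0: "cc" => no
  Position 1: "ca" => no
  Position 2: "ab" => no
  Position 3: "bb" => no
  Position 4: "bb" => no
  Position 5: "bb" => no
  Position 6: "bc" => no
  Position 7: "cb" => no
  Position 8: "ba" => MATCH
  Position 9: "aa" => no
  Position 10: "ab" => no
  Position 11: "bb" => no
  Position 12: "bc" => no
Total occurrences: 1

1


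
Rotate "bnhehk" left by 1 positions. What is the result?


Input: "bnhehk", rotate left by 1
First 1 characters: "b"
Remaining characters: "nhehk"
Concatenate remaining + first: "nhehk" + "b" = "nhehkb"

nhehkb


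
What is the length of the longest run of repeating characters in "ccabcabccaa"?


Input: "ccabcabccaa"
Scanning for longest run:
  Position 1 ('c'): continues run of 'c', length=2
  Position 2 ('a'): new char, reset run to 1
  Position 3 ('b'): new char, reset run to 1
  Position 4 ('c'): new char, reset run to 1
  Position 5 ('a'): new char, reset run to 1
  Position 6 ('b'): new char, reset run to 1
  Position 7 ('c'): new char, reset run to 1
  Position 8 ('c'): continues run of 'c', length=2
  Position 9 ('a'): new char, reset run to 1
  Position 10 ('a'): continues run of 'a', length=2
Longest run: 'c' with length 2

2


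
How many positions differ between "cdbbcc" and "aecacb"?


Comparing "cdbbcc" and "aecacb" position by position:
  Position 0: 'c' vs 'a' => DIFFER
  Position 1: 'd' vs 'e' => DIFFER
  Position 2: 'b' vs 'c' => DIFFER
  Position 3: 'b' vs 'a' => DIFFER
  Position 4: 'c' vs 'c' => same
  Position 5: 'c' vs 'b' => DIFFER
Positions that differ: 5

5


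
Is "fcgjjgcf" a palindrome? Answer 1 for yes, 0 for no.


Input: fcgjjgcf
Reversed: fcgjjgcf
  Compare pos 0 ('f') with pos 7 ('f'): match
  Compare pos 1 ('c') with pos 6 ('c'): match
  Compare pos 2 ('g') with pos 5 ('g'): match
  Compare pos 3 ('j') with pos 4 ('j'): match
Result: palindrome

1


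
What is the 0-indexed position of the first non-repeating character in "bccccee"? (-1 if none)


Input: bccccee
Character frequencies:
  'b': 1
  'c': 4
  'e': 2
Scanning left to right for freq == 1:
  Position 0 ('b'): unique! => answer = 0

0


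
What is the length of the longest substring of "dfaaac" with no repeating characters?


Input: "dfaaac"
Sliding window (track last position of each char):
  Position 0 ('d'): window [0,0] length 1 -- new best
  Position 1 ('f'): window [0,1] length 2 -- new best
  Position 2 ('a'): window [0,2] length 3 -- new best
  Position 3 ('a'): repeat (last at 2), move window start to 3
  Position 3 ('a'): window [3,3] length 1
  Position 4 ('a'): repeat (last at 3), move window start to 4
  Position 4 ('a'): window [4,4] length 1
  Position 5 ('c'): window [4,5] length 2
Longest substring with no repeats: "dfa" with length 3

3


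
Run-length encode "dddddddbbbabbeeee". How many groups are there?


Input: dddddddbbbabbeeee
Scanning for consecutive runs:
  Group 1: 'd' x 7 (positions 0-6)
  Group 2: 'b' x 3 (positions 7-9)
  Group 3: 'a' x 1 (positions 10-10)
  Group 4: 'b' x 2 (positions 11-12)
  Group 5: 'e' x 4 (positions 13-16)
Total groups: 5

5


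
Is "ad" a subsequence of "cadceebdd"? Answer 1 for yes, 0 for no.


Check if "ad" is a subsequence of "cadceebdd"
Greedy scan:
  Position 0 ('c'): no match needed
  Position 1 ('a'): matches sub[0] = 'a'
  Position 2 ('d'): matches sub[1] = 'd'
  Position 3 ('c'): no match needed
  Position 4 ('e'): no match needed
  Position 5 ('e'): no match needed
  Position 6 ('b'): no match needed
  Position 7 ('d'): no match needed
  Position 8 ('d'): no match needed
All 2 characters matched => is a subsequence

1


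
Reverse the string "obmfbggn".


Input: obmfbggn
Reading characters right to left:
  Position 7: 'n'
  Position 6: 'g'
  Position 5: 'g'
  Position 4: 'b'
  Position 3: 'f'
  Position 2: 'm'
  Position 1: 'b'
  Position 0: 'o'
Reversed: nggbfmbo

nggbfmbo


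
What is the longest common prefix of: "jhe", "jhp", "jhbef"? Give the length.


Words: jhe, jhp, jhbef
  Position 0: all 'j' => match
  Position 1: all 'h' => match
  Position 2: ('e', 'p', 'b') => mismatch, stop
LCP = "jh" (length 2)

2


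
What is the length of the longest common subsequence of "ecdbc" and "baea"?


LCS of "ecdbc" and "baea"
DP table:
           b    a    e    a
      0    0    0    0    0
  e   0    0    0    1    1
  c   0    0    0    1    1
  d   0    0    0    1    1
  b   0    1    1    1    1
  c   0    1    1    1    1
LCS length = dp[5][4] = 1

1


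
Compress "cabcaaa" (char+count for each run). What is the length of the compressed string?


Input: cabcaaa
Runs:
  'c' x 1 => "c1"
  'a' x 1 => "a1"
  'b' x 1 => "b1"
  'c' x 1 => "c1"
  'a' x 3 => "a3"
Compressed: "c1a1b1c1a3"
Compressed length: 10

10


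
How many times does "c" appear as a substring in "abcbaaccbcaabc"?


Searching for "c" in "abcbaaccbcaabc"
Scanning each position:
  Position 0: "a" => no
  Position 1: "b" => no
  Position 2: "c" => MATCH
  Position 3: "b" => no
  Position 4: "a" => no
  Position 5: "a" => no
  Position 6: "c" => MATCH
  Position 7: "c" => MATCH
  Position 8: "b" => no
  Position 9: "c" => MATCH
  Position 10: "a" => no
  Position 11: "a" => no
  Position 12: "b" => no
  Position 13: "c" => MATCH
Total occurrences: 5

5


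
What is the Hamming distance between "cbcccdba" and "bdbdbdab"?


Comparing "cbcccdba" and "bdbdbdab" position by position:
  Position 0: 'c' vs 'b' => differ
  Position 1: 'b' vs 'd' => differ
  Position 2: 'c' vs 'b' => differ
  Position 3: 'c' vs 'd' => differ
  Position 4: 'c' vs 'b' => differ
  Position 5: 'd' vs 'd' => same
  Position 6: 'b' vs 'a' => differ
  Position 7: 'a' vs 'b' => differ
Total differences (Hamming distance): 7

7


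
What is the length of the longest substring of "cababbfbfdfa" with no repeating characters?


Input: "cababbfbfdfa"
Sliding window (track last position of each char):
  Position 0 ('c'): window [0,0] length 1 -- new best
  Position 1 ('a'): window [0,1] length 2 -- new best
  Position 2 ('b'): window [0,2] length 3 -- new best
  Position 3 ('a'): repeat (last at 1), move window start to 2
  Position 3 ('a'): window [2,3] length 2
  Position 4 ('b'): repeat (last at 2), move window start to 3
  Position 4 ('b'): window [3,4] length 2
  Position 5 ('b'): repeat (last at 4), move window start to 5
  Position 5 ('b'): window [5,5] length 1
  Position 6 ('f'): window [5,6] length 2
  Position 7 ('b'): repeat (last at 5), move window start to 6
  Position 7 ('b'): window [6,7] length 2
  Position 8 ('f'): repeat (last at 6), move window start to 7
  Position 8 ('f'): window [7,8] length 2
  Position 9 ('d'): window [7,9] length 3
  Position 10 ('f'): repeat (last at 8), move window start to 9
  Position 10 ('f'): window [9,10] length 2
  Position 11 ('a'): window [9,11] length 3
Longest substring with no repeats: "cab" with length 3

3
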